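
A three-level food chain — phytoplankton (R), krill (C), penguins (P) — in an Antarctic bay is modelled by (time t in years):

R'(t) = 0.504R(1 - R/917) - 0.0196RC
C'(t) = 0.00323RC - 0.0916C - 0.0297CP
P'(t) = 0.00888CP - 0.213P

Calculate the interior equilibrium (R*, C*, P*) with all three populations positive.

From dP/dt = 0: 0.00888C* = 0.213, so C* = 24.
From dR/dt = 0: 0.504(1 - R*/917) = 0.0196·24, giving R* = 917·(1 - 0.933) = 61.6.
From dC/dt = 0: 0.00323·61.6 - 0.0916 = 0.0297P*, so P* = 0.107/0.0297 = 3.62.

R* ≈ 61.6, C* ≈ 24, P* ≈ 3.62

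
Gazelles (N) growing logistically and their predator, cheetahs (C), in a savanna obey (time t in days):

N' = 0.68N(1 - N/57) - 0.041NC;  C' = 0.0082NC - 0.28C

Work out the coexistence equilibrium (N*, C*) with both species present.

N* ≈ 34.1, C* ≈ 6.65

From dC/dt = 0 with C > 0: 0.0082N* = 0.28, so N* = 34.1.
Substitute into dN/dt = 0: 0.68(1 - 34.1/57) = 0.041C*.
The bracket is 0.401, giving C* = 0.273/0.041 = 6.65.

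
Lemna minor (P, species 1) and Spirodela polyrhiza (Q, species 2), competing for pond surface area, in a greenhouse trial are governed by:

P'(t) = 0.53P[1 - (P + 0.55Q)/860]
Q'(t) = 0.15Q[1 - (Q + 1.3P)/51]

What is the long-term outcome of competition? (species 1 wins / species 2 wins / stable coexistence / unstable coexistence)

species 1 excludes species 2

Compare the nullcline intercepts: K1/α12 = 860/0.55 = 1560 > K2 = 51; K2/α21 = 51/1.3 = 39.2 < K1 = 860.
Since the inequalities point opposite ways, species 1 can invade but species 2 cannot.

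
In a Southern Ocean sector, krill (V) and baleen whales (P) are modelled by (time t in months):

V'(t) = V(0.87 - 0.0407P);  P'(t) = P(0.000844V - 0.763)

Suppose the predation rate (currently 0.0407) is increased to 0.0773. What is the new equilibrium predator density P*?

P* ≈ 11.3

At the interior fixed point, setting dV/dt = 0 with V > 0 fixes P* = (prey growth rate)/(VP coefficient) — independent of the other coefficients.
With the change, P* = 0.87/0.0773 = 11.3; it falls from 21.4.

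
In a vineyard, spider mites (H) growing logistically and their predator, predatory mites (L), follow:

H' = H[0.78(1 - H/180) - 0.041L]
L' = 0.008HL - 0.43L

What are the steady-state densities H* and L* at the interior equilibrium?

From dL/dt = 0 with L > 0: 0.008H* = 0.43, so H* = 53.8.
Substitute into dH/dt = 0: 0.78(1 - 53.8/180) = 0.041L*.
The bracket is 0.701, giving L* = 0.547/0.041 = 13.3.

H* ≈ 53.8, L* ≈ 13.3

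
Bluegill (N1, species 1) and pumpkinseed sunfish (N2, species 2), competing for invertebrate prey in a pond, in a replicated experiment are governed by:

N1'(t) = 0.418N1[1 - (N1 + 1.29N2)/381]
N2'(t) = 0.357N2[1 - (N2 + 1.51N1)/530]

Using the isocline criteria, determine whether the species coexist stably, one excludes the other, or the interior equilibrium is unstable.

unstable coexistence (outcome depends on initial conditions)

Compare the nullcline intercepts: K1/α12 = 381/1.29 = 295 < K2 = 530; K2/α21 = 530/1.51 = 351 < K1 = 381.
Since both are reversed, neither can invade when rare; the interior point is a saddle.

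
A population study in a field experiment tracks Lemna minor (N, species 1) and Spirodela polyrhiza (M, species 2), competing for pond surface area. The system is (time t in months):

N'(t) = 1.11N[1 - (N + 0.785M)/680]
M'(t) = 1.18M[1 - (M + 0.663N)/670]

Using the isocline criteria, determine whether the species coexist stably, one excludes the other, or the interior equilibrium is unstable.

Compare the nullcline intercepts: K1/α12 = 680/0.785 = 866 > K2 = 670; K2/α21 = 670/0.663 = 1010 > K1 = 680.
Since both inequalities hold, each species can invade when rare, so the interior equilibrium is stable.

stable coexistence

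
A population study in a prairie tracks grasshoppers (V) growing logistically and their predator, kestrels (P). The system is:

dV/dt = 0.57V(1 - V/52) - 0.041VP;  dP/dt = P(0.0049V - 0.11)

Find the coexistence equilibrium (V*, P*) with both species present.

From dP/dt = 0 with P > 0: 0.0049V* = 0.11, so V* = 22.4.
Substitute into dV/dt = 0: 0.57(1 - 22.4/52) = 0.041P*.
The bracket is 0.568, giving P* = 0.324/0.041 = 7.9.

V* ≈ 22.4, P* ≈ 7.9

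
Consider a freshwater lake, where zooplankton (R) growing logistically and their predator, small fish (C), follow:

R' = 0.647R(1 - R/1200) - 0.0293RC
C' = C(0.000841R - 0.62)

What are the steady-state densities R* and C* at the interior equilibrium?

R* ≈ 737, C* ≈ 8.52

From dC/dt = 0 with C > 0: 0.000841R* = 0.62, so R* = 737.
Substitute into dR/dt = 0: 0.647(1 - 737/1200) = 0.0293C*.
The bracket is 0.386, giving C* = 0.25/0.0293 = 8.52.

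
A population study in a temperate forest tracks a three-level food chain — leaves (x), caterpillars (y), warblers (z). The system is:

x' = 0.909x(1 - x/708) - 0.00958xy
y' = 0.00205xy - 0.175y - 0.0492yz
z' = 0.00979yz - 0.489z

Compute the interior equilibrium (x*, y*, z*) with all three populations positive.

x* ≈ 335, y* ≈ 49.9, z* ≈ 10.4

From dz/dt = 0: 0.00979y* = 0.489, so y* = 49.9.
From dx/dt = 0: 0.909(1 - x*/708) = 0.00958·49.9, giving x* = 708·(1 - 0.526) = 335.
From dy/dt = 0: 0.00205·335 - 0.175 = 0.0492z*, so z* = 0.512/0.0492 = 10.4.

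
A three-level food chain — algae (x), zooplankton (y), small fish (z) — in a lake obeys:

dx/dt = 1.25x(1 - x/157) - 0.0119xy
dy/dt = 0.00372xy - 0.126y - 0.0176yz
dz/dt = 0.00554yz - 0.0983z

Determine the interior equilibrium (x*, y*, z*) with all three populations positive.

x* ≈ 130, y* ≈ 17.7, z* ≈ 20.4

From dz/dt = 0: 0.00554y* = 0.0983, so y* = 17.7.
From dx/dt = 0: 1.25(1 - x*/157) = 0.0119·17.7, giving x* = 157·(1 - 0.169) = 130.
From dy/dt = 0: 0.00372·130 - 0.126 = 0.0176z*, so z* = 0.359/0.0176 = 20.4.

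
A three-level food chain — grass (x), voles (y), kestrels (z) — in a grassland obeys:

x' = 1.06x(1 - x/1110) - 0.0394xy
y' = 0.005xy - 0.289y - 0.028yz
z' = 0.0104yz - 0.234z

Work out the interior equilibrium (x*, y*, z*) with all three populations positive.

x* ≈ 182, y* ≈ 22.5, z* ≈ 22.1

From dz/dt = 0: 0.0104y* = 0.234, so y* = 22.5.
From dx/dt = 0: 1.06(1 - x*/1110) = 0.0394·22.5, giving x* = 1110·(1 - 0.836) = 182.
From dy/dt = 0: 0.005·182 - 0.289 = 0.028z*, so z* = 0.619/0.028 = 22.1.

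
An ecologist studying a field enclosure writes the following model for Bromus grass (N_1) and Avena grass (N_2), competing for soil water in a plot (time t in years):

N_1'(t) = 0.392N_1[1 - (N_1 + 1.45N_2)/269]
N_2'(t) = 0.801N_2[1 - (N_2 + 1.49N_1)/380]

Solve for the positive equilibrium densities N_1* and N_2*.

Setting both brackets to zero gives the nullclines N_1 + 1.45N_2 = 269 and 1.49N_1 + N_2 = 380.
Substituting N_2 = 380 - 1.49N_1 into the first: N_1(1 - 1.45·1.49) = 269 - 1.45·380.
So N_1* = -282/-1.16 = 243, and then N_2* = 380 - 1.49·243 = 17.9.

N_1* ≈ 243, N_2* ≈ 17.9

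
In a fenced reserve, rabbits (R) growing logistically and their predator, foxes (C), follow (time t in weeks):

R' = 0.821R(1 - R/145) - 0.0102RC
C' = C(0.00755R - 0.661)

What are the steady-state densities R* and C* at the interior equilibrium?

R* ≈ 87.5, C* ≈ 31.9

From dC/dt = 0 with C > 0: 0.00755R* = 0.661, so R* = 87.5.
Substitute into dR/dt = 0: 0.821(1 - 87.5/145) = 0.0102C*.
The bracket is 0.396, giving C* = 0.325/0.0102 = 31.9.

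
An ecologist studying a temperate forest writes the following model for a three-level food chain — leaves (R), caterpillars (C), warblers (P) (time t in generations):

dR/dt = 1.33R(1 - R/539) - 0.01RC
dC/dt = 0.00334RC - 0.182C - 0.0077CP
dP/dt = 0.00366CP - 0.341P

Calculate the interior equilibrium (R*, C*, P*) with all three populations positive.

R* ≈ 161, C* ≈ 93.2, P* ≈ 46.4

From dP/dt = 0: 0.00366C* = 0.341, so C* = 93.2.
From dR/dt = 0: 1.33(1 - R*/539) = 0.01·93.2, giving R* = 539·(1 - 0.701) = 161.
From dC/dt = 0: 0.00334·161 - 0.182 = 0.0077P*, so P* = 0.357/0.0077 = 46.4.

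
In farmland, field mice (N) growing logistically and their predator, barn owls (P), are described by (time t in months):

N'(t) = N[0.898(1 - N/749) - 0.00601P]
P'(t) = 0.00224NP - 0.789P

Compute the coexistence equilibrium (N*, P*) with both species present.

N* ≈ 352, P* ≈ 79.2

From dP/dt = 0 with P > 0: 0.00224N* = 0.789, so N* = 352.
Substitute into dN/dt = 0: 0.898(1 - 352/749) = 0.00601P*.
The bracket is 0.53, giving P* = 0.476/0.00601 = 79.2.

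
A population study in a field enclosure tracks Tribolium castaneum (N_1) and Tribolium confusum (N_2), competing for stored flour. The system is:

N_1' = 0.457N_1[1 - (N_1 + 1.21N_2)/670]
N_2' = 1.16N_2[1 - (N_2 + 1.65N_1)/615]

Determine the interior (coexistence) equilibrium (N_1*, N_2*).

Setting both brackets to zero gives the nullclines N_1 + 1.21N_2 = 670 and 1.65N_1 + N_2 = 615.
Substituting N_2 = 615 - 1.65N_1 into the first: N_1(1 - 1.21·1.65) = 670 - 1.21·615.
So N_1* = -74.1/-0.996 = 74.4, and then N_2* = 615 - 1.65·74.4 = 492.

N_1* ≈ 74.4, N_2* ≈ 492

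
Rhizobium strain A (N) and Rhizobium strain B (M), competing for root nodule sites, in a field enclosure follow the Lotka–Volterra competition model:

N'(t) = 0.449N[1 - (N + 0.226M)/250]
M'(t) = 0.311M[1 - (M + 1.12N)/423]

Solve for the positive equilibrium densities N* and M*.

N* ≈ 207, M* ≈ 191

Setting both brackets to zero gives the nullclines N + 0.226M = 250 and 1.12N + M = 423.
Substituting M = 423 - 1.12N into the first: N(1 - 0.226·1.12) = 250 - 0.226·423.
So N* = 154/0.747 = 207, and then M* = 423 - 1.12·207 = 191.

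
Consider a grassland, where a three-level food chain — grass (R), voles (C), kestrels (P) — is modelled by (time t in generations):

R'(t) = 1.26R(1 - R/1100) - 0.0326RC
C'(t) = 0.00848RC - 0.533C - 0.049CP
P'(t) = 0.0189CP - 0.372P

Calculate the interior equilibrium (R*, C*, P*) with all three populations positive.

R* ≈ 540, C* ≈ 19.7, P* ≈ 82.5

From dP/dt = 0: 0.0189C* = 0.372, so C* = 19.7.
From dR/dt = 0: 1.26(1 - R*/1100) = 0.0326·19.7, giving R* = 1100·(1 - 0.509) = 540.
From dC/dt = 0: 0.00848·540 - 0.533 = 0.049P*, so P* = 4.04/0.049 = 82.5.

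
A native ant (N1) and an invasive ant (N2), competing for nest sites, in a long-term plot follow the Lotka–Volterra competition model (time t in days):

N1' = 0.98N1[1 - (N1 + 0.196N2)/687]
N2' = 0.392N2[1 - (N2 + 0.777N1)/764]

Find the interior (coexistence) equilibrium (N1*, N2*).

N1* ≈ 634, N2* ≈ 272

Setting both brackets to zero gives the nullclines N1 + 0.196N2 = 687 and 0.777N1 + N2 = 764.
Substituting N2 = 764 - 0.777N1 into the first: N1(1 - 0.196·0.777) = 687 - 0.196·764.
So N1* = 537/0.848 = 634, and then N2* = 764 - 0.777·634 = 272.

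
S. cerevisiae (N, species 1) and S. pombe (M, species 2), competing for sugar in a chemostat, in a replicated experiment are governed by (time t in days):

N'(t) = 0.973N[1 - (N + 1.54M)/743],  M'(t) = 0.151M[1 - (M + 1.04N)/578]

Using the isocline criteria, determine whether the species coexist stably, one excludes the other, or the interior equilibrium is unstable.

unstable coexistence (outcome depends on initial conditions)

Compare the nullcline intercepts: K1/α12 = 743/1.54 = 482 < K2 = 578; K2/α21 = 578/1.04 = 556 < K1 = 743.
Since both are reversed, neither can invade when rare; the interior point is a saddle.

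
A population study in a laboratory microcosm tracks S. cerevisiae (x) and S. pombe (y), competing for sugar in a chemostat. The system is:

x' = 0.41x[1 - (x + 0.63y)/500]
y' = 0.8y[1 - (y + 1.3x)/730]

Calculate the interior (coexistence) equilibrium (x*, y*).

Setting both brackets to zero gives the nullclines x + 0.63y = 500 and 1.3x + y = 730.
Substituting y = 730 - 1.3x into the first: x(1 - 0.63·1.3) = 500 - 0.63·730.
So x* = 40.1/0.181 = 222, and then y* = 730 - 1.3·222 = 442.

x* ≈ 222, y* ≈ 442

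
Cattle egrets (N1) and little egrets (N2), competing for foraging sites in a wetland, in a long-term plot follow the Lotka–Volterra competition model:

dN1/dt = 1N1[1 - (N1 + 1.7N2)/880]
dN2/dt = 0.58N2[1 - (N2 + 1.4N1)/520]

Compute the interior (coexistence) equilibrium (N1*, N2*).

N1* ≈ 2.9, N2* ≈ 516

Setting both brackets to zero gives the nullclines N1 + 1.7N2 = 880 and 1.4N1 + N2 = 520.
Substituting N2 = 520 - 1.4N1 into the first: N1(1 - 1.7·1.4) = 880 - 1.7·520.
So N1* = -4/-1.38 = 2.9, and then N2* = 520 - 1.4·2.9 = 516.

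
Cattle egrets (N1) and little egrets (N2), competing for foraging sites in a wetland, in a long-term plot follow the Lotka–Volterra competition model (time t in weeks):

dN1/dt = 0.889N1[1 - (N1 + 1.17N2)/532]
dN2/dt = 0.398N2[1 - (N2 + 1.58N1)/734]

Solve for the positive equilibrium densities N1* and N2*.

Setting both brackets to zero gives the nullclines N1 + 1.17N2 = 532 and 1.58N1 + N2 = 734.
Substituting N2 = 734 - 1.58N1 into the first: N1(1 - 1.17·1.58) = 532 - 1.17·734.
So N1* = -327/-0.849 = 385, and then N2* = 734 - 1.58·385 = 126.

N1* ≈ 385, N2* ≈ 126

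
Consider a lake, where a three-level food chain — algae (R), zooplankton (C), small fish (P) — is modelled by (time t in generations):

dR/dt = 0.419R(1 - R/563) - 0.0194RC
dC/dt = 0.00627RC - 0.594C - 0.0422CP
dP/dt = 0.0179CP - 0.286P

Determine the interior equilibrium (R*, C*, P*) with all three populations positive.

From dP/dt = 0: 0.0179C* = 0.286, so C* = 16.
From dR/dt = 0: 0.419(1 - R*/563) = 0.0194·16, giving R* = 563·(1 - 0.74) = 147.
From dC/dt = 0: 0.00627·147 - 0.594 = 0.0422P*, so P* = 0.325/0.0422 = 7.69.

R* ≈ 147, C* ≈ 16, P* ≈ 7.69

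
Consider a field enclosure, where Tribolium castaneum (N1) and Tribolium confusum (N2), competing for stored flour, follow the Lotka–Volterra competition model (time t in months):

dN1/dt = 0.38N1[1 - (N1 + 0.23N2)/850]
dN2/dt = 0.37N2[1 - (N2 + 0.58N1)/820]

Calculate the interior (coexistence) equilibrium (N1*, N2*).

Setting both brackets to zero gives the nullclines N1 + 0.23N2 = 850 and 0.58N1 + N2 = 820.
Substituting N2 = 820 - 0.58N1 into the first: N1(1 - 0.23·0.58) = 850 - 0.23·820.
So N1* = 661/0.867 = 763, and then N2* = 820 - 0.58·763 = 377.

N1* ≈ 763, N2* ≈ 377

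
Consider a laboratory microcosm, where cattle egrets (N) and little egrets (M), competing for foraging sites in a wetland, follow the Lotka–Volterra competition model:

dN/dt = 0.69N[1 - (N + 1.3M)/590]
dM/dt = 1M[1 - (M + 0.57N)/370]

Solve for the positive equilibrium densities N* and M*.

N* ≈ 421, M* ≈ 130

Setting both brackets to zero gives the nullclines N + 1.3M = 590 and 0.57N + M = 370.
Substituting M = 370 - 0.57N into the first: N(1 - 1.3·0.57) = 590 - 1.3·370.
So N* = 109/0.259 = 421, and then M* = 370 - 0.57·421 = 130.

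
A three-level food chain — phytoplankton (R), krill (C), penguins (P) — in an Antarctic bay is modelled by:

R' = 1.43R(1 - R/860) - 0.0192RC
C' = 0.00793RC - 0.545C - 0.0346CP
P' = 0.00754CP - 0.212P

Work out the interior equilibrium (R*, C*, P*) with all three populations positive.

R* ≈ 535, C* ≈ 28.1, P* ≈ 107

From dP/dt = 0: 0.00754C* = 0.212, so C* = 28.1.
From dR/dt = 0: 1.43(1 - R*/860) = 0.0192·28.1, giving R* = 860·(1 - 0.378) = 535.
From dC/dt = 0: 0.00793·535 - 0.545 = 0.0346P*, so P* = 3.7/0.0346 = 107.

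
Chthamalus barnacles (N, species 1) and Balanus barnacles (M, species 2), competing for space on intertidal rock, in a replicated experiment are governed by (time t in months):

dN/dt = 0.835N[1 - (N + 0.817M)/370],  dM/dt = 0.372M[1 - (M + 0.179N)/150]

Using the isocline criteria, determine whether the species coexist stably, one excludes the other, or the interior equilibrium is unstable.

Compare the nullcline intercepts: K1/α12 = 370/0.817 = 453 > K2 = 150; K2/α21 = 150/0.179 = 838 > K1 = 370.
Since both inequalities hold, each species can invade when rare, so the interior equilibrium is stable.

stable coexistence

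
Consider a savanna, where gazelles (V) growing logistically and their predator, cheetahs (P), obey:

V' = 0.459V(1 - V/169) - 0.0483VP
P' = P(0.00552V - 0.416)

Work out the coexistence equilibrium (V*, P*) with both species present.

V* ≈ 75.4, P* ≈ 5.27

From dP/dt = 0 with P > 0: 0.00552V* = 0.416, so V* = 75.4.
Substitute into dV/dt = 0: 0.459(1 - 75.4/169) = 0.0483P*.
The bracket is 0.554, giving P* = 0.254/0.0483 = 5.27.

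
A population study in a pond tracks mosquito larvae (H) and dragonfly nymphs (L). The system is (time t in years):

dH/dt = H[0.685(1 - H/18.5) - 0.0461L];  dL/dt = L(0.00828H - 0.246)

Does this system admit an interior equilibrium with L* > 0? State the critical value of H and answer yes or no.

The predator equation gives dL/dt > 0 only when H > 0.246/0.00828 = 29.7.
Without the predator, H → K = 18.5. Since 18.5 < 29.7, the predator cannot invade.

Threshold H = 29.7; K < 29.7, so no, the predator goes extinct.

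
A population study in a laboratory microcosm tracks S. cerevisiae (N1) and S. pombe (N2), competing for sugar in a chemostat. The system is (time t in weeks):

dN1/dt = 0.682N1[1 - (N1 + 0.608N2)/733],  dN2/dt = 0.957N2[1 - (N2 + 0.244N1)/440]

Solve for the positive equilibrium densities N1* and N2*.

Setting both brackets to zero gives the nullclines N1 + 0.608N2 = 733 and 0.244N1 + N2 = 440.
Substituting N2 = 440 - 0.244N1 into the first: N1(1 - 0.608·0.244) = 733 - 0.608·440.
So N1* = 465/0.852 = 547, and then N2* = 440 - 0.244·547 = 307.

N1* ≈ 547, N2* ≈ 307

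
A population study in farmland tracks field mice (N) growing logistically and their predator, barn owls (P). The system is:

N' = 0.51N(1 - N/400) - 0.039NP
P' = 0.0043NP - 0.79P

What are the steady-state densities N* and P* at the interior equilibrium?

N* ≈ 184, P* ≈ 7.07

From dP/dt = 0 with P > 0: 0.0043N* = 0.79, so N* = 184.
Substitute into dN/dt = 0: 0.51(1 - 184/400) = 0.039P*.
The bracket is 0.541, giving P* = 0.276/0.039 = 7.07.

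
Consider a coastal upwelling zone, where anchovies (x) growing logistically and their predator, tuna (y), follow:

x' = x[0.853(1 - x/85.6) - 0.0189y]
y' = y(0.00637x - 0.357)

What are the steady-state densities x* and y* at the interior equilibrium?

x* ≈ 56, y* ≈ 15.6

From dy/dt = 0 with y > 0: 0.00637x* = 0.357, so x* = 56.
Substitute into dx/dt = 0: 0.853(1 - 56/85.6) = 0.0189y*.
The bracket is 0.345, giving y* = 0.295/0.0189 = 15.6.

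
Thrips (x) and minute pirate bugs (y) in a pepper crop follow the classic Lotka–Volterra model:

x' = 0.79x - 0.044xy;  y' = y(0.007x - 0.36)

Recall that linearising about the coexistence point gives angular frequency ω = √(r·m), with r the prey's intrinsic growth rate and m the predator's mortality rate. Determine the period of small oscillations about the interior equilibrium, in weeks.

Here r = 0.79 and m = 0.36, so r·m = 0.284.
ω = √0.284 = 0.533 per week, hence T = 2π/ω ≈ 11.8 weeks.

T ≈ 11.8 weeks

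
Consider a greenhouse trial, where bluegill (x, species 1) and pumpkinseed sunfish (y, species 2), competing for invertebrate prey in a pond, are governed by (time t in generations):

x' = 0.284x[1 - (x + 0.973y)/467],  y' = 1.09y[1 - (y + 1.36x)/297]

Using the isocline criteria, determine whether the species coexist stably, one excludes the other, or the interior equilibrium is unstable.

Compare the nullcline intercepts: K1/α12 = 467/0.973 = 480 > K2 = 297; K2/α21 = 297/1.36 = 218 < K1 = 467.
Since the inequalities point opposite ways, species 1 can invade but species 2 cannot.

species 1 excludes species 2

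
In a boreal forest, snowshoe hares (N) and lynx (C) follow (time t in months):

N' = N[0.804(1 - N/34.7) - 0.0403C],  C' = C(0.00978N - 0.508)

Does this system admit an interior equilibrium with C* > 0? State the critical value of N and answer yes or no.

The predator equation gives dC/dt > 0 only when N > 0.508/0.00978 = 51.9.
Without the predator, N → K = 34.7. Since 34.7 < 51.9, the predator cannot invade.

Threshold N = 51.9; K < 51.9, so no, the predator goes extinct.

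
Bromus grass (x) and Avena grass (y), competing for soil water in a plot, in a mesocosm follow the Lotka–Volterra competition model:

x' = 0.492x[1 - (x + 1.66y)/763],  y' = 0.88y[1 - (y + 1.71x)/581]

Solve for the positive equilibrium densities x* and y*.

x* ≈ 110, y* ≈ 394

Setting both brackets to zero gives the nullclines x + 1.66y = 763 and 1.71x + y = 581.
Substituting y = 581 - 1.71x into the first: x(1 - 1.66·1.71) = 763 - 1.66·581.
So x* = -201/-1.84 = 110, and then y* = 581 - 1.71·110 = 394.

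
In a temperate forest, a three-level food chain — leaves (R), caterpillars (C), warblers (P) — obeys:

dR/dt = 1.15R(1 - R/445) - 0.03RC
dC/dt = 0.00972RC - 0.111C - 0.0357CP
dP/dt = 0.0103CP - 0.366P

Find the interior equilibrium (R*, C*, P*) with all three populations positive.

From dP/dt = 0: 0.0103C* = 0.366, so C* = 35.5.
From dR/dt = 0: 1.15(1 - R*/445) = 0.03·35.5, giving R* = 445·(1 - 0.927) = 32.5.
From dC/dt = 0: 0.00972·32.5 - 0.111 = 0.0357P*, so P* = 0.205/0.0357 = 5.74.

R* ≈ 32.5, C* ≈ 35.5, P* ≈ 5.74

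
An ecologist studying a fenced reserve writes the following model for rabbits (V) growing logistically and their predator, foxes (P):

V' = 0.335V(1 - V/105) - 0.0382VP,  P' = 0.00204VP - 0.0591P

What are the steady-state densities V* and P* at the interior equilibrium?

V* ≈ 29, P* ≈ 6.35

From dP/dt = 0 with P > 0: 0.00204V* = 0.0591, so V* = 29.
Substitute into dV/dt = 0: 0.335(1 - 29/105) = 0.0382P*.
The bracket is 0.724, giving P* = 0.243/0.0382 = 6.35.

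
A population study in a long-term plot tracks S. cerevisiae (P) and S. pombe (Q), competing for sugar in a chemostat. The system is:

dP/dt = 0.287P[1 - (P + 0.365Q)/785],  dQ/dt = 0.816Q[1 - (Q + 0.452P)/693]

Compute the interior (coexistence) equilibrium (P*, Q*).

Setting both brackets to zero gives the nullclines P + 0.365Q = 785 and 0.452P + Q = 693.
Substituting Q = 693 - 0.452P into the first: P(1 - 0.365·0.452) = 785 - 0.365·693.
So P* = 532/0.835 = 637, and then Q* = 693 - 0.452·637 = 405.

P* ≈ 637, Q* ≈ 405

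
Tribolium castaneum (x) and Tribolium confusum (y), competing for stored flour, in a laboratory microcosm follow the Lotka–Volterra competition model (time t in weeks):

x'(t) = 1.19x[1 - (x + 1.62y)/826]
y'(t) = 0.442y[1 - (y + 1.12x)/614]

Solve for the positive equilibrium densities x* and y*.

Setting both brackets to zero gives the nullclines x + 1.62y = 826 and 1.12x + y = 614.
Substituting y = 614 - 1.12x into the first: x(1 - 1.62·1.12) = 826 - 1.62·614.
So x* = -169/-0.814 = 207, and then y* = 614 - 1.12·207 = 382.

x* ≈ 207, y* ≈ 382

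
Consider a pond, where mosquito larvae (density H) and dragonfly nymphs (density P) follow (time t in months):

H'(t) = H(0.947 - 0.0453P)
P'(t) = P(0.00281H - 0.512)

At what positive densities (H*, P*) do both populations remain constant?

Set dP/dt = 0 with P > 0: 0.00281H - 0.512 = 0, so H* = 0.512/0.00281 = 182.
Set dH/dt = 0 with H > 0: 0.947 - 0.0453P = 0, so P* = 0.947/0.0453 = 20.9.

H* ≈ 182, P* ≈ 20.9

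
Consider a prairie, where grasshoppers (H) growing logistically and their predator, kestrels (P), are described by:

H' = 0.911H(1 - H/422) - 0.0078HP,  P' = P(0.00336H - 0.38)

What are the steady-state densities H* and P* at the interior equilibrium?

H* ≈ 113, P* ≈ 85.5

From dP/dt = 0 with P > 0: 0.00336H* = 0.38, so H* = 113.
Substitute into dH/dt = 0: 0.911(1 - 113/422) = 0.0078P*.
The bracket is 0.732, giving P* = 0.667/0.0078 = 85.5.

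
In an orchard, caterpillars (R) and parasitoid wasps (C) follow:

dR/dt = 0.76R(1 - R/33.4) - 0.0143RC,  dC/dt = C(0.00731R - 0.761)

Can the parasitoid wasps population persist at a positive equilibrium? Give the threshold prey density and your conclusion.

The predator equation gives dC/dt > 0 only when R > 0.761/0.00731 = 104.
Without the predator, R → K = 33.4. Since 33.4 < 104, the predator cannot invade.

Threshold R = 104; K < 104, so no, the predator goes extinct.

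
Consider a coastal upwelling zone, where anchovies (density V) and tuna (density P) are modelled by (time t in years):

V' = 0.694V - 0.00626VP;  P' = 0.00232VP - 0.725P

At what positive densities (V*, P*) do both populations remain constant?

V* ≈ 312, P* ≈ 111

Set dP/dt = 0 with P > 0: 0.00232V - 0.725 = 0, so V* = 0.725/0.00232 = 312.
Set dV/dt = 0 with V > 0: 0.694 - 0.00626P = 0, so P* = 0.694/0.00626 = 111.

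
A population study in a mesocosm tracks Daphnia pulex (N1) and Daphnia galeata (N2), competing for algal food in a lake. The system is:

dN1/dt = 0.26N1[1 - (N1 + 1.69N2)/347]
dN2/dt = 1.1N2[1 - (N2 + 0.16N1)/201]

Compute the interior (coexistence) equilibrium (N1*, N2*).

N1* ≈ 10, N2* ≈ 199

Setting both brackets to zero gives the nullclines N1 + 1.69N2 = 347 and 0.16N1 + N2 = 201.
Substituting N2 = 201 - 0.16N1 into the first: N1(1 - 1.69·0.16) = 347 - 1.69·201.
So N1* = 7.31/0.73 = 10, and then N2* = 201 - 0.16·10 = 199.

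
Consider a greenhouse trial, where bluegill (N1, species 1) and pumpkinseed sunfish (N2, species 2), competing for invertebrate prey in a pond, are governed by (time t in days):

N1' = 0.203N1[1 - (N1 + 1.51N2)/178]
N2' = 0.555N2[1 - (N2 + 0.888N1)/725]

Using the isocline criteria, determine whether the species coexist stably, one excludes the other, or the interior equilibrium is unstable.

Compare the nullcline intercepts: K1/α12 = 178/1.51 = 118 < K2 = 725; K2/α21 = 725/0.888 = 816 > K1 = 178.
Since the inequalities point opposite ways, species 2 can invade but species 1 cannot.

species 2 excludes species 1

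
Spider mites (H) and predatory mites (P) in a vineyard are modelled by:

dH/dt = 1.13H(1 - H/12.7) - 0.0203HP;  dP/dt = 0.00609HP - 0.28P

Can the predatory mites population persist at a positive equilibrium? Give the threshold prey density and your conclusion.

The predator equation gives dP/dt > 0 only when H > 0.28/0.00609 = 46.
Without the predator, H → K = 12.7. Since 12.7 < 46, the predator cannot invade.

Threshold H = 46; K < 46, so no, the predator goes extinct.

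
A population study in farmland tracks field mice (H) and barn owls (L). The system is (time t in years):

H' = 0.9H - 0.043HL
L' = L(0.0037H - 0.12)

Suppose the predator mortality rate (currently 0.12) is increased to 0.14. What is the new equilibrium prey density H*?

At the interior fixed point, setting dL/dt = 0 with L > 0 fixes H* = (predator death rate)/(HL coefficient) — independent of the other coefficients.
With the change, H* = 0.14/0.0037 = 37.8; it rises from 32.4.

H* ≈ 37.8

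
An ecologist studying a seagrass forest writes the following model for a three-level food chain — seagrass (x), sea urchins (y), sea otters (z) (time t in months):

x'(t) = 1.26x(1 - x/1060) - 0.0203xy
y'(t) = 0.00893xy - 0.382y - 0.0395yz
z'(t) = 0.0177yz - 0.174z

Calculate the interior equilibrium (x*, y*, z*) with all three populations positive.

x* ≈ 892, y* ≈ 9.83, z* ≈ 192

From dz/dt = 0: 0.0177y* = 0.174, so y* = 9.83.
From dx/dt = 0: 1.26(1 - x*/1060) = 0.0203·9.83, giving x* = 1060·(1 - 0.158) = 892.
From dy/dt = 0: 0.00893·892 - 0.382 = 0.0395z*, so z* = 7.58/0.0395 = 192.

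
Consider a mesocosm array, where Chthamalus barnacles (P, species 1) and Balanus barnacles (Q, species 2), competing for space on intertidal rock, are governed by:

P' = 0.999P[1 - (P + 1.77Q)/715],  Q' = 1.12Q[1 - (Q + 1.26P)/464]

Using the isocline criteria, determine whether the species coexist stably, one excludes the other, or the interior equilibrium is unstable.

Compare the nullcline intercepts: K1/α12 = 715/1.77 = 404 < K2 = 464; K2/α21 = 464/1.26 = 368 < K1 = 715.
Since both are reversed, neither can invade when rare; the interior point is a saddle.

unstable coexistence (outcome depends on initial conditions)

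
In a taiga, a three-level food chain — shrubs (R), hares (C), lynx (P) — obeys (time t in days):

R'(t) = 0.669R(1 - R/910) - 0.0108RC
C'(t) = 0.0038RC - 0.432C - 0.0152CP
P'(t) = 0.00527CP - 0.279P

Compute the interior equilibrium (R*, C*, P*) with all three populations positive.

From dP/dt = 0: 0.00527C* = 0.279, so C* = 52.9.
From dR/dt = 0: 0.669(1 - R*/910) = 0.0108·52.9, giving R* = 910·(1 - 0.855) = 132.
From dC/dt = 0: 0.0038·132 - 0.432 = 0.0152P*, so P* = 0.0706/0.0152 = 4.64.

R* ≈ 132, C* ≈ 52.9, P* ≈ 4.64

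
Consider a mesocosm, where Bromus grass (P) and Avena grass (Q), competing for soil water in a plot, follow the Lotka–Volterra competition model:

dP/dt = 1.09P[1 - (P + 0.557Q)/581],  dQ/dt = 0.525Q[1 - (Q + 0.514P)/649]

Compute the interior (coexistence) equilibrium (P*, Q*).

P* ≈ 308, Q* ≈ 491

Setting both brackets to zero gives the nullclines P + 0.557Q = 581 and 0.514P + Q = 649.
Substituting Q = 649 - 0.514P into the first: P(1 - 0.557·0.514) = 581 - 0.557·649.
So P* = 220/0.714 = 308, and then Q* = 649 - 0.514·308 = 491.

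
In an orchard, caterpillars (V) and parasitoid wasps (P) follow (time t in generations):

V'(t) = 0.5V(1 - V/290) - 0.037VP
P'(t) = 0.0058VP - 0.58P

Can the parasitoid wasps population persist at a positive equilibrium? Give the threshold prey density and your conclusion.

The predator equation gives dP/dt > 0 only when V > 0.58/0.0058 = 100.
Without the predator, V → K = 290. Since 290 > 100, the predator can invade and persist.

Threshold V = 100; K > 100, so yes, the predator persists.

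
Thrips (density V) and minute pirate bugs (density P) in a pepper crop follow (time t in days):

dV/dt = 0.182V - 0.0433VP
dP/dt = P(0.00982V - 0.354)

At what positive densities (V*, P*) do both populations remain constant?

Set dP/dt = 0 with P > 0: 0.00982V - 0.354 = 0, so V* = 0.354/0.00982 = 36.
Set dV/dt = 0 with V > 0: 0.182 - 0.0433P = 0, so P* = 0.182/0.0433 = 4.2.

V* ≈ 36, P* ≈ 4.2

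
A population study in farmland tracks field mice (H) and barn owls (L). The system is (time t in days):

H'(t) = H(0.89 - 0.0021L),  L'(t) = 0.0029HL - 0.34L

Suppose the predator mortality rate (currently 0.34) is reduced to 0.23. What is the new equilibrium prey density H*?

At the interior fixed point, setting dL/dt = 0 with L > 0 fixes H* = (predator death rate)/(HL coefficient) — independent of the other coefficients.
With the change, H* = 0.23/0.0029 = 79.3; it falls from 117.

H* ≈ 79.3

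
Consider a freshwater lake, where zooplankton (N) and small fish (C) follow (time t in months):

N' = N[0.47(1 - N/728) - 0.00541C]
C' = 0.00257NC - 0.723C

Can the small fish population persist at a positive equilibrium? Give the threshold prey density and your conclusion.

The predator equation gives dC/dt > 0 only when N > 0.723/0.00257 = 281.
Without the predator, N → K = 728. Since 728 > 281, the predator can invade and persist.

Threshold N = 281; K > 281, so yes, the predator persists.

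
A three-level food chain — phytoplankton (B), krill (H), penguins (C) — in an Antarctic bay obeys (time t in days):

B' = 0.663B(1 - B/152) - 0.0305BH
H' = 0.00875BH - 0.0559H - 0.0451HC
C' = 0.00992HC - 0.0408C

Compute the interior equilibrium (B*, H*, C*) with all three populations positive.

B* ≈ 123, H* ≈ 4.11, C* ≈ 22.7

From dC/dt = 0: 0.00992H* = 0.0408, so H* = 4.11.
From dB/dt = 0: 0.663(1 - B*/152) = 0.0305·4.11, giving B* = 152·(1 - 0.189) = 123.
From dH/dt = 0: 0.00875·123 - 0.0559 = 0.0451C*, so C* = 1.02/0.0451 = 22.7.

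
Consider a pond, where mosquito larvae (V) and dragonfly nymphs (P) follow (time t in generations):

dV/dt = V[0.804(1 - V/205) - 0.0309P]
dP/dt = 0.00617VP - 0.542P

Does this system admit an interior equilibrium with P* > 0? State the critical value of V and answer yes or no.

Threshold V = 87.8; K > 87.8, so yes, the predator persists.

The predator equation gives dP/dt > 0 only when V > 0.542/0.00617 = 87.8.
Without the predator, V → K = 205. Since 205 > 87.8, the predator can invade and persist.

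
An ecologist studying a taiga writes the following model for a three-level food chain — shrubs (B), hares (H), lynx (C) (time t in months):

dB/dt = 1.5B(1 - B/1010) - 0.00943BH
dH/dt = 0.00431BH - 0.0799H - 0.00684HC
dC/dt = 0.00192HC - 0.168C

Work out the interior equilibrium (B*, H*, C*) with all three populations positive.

From dC/dt = 0: 0.00192H* = 0.168, so H* = 87.5.
From dB/dt = 0: 1.5(1 - B*/1010) = 0.00943·87.5, giving B* = 1010·(1 - 0.55) = 454.
From dH/dt = 0: 0.00431·454 - 0.0799 = 0.00684C*, so C* = 1.88/0.00684 = 275.

B* ≈ 454, H* ≈ 87.5, C* ≈ 275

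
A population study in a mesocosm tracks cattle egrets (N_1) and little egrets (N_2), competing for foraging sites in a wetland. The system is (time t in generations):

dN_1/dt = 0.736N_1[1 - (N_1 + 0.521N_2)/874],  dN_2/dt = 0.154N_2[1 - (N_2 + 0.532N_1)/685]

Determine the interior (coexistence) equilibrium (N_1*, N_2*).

Setting both brackets to zero gives the nullclines N_1 + 0.521N_2 = 874 and 0.532N_1 + N_2 = 685.
Substituting N_2 = 685 - 0.532N_1 into the first: N_1(1 - 0.521·0.532) = 874 - 0.521·685.
So N_1* = 517/0.723 = 715, and then N_2* = 685 - 0.532·715 = 304.

N_1* ≈ 715, N_2* ≈ 304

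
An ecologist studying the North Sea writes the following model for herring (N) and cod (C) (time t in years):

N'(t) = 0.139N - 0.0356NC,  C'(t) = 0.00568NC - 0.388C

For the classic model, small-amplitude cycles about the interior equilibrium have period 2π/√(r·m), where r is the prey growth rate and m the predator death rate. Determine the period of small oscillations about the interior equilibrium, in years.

Here r = 0.139 and m = 0.388, so r·m = 0.0539.
ω = √0.0539 = 0.232 per year, hence T = 2π/ω ≈ 27.1 years.

T ≈ 27.1 years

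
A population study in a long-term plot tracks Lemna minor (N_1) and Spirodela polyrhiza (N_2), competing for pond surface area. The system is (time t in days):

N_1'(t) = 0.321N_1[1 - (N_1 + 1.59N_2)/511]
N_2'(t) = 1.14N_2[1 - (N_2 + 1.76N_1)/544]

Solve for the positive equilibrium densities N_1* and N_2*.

Setting both brackets to zero gives the nullclines N_1 + 1.59N_2 = 511 and 1.76N_1 + N_2 = 544.
Substituting N_2 = 544 - 1.76N_1 into the first: N_1(1 - 1.59·1.76) = 511 - 1.59·544.
So N_1* = -354/-1.8 = 197, and then N_2* = 544 - 1.76·197 = 198.

N_1* ≈ 197, N_2* ≈ 198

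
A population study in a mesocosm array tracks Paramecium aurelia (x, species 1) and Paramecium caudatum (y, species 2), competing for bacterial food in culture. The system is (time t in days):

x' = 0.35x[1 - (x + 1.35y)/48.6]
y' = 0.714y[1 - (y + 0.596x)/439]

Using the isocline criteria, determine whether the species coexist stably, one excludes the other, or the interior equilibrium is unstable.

Compare the nullcline intercepts: K1/α12 = 48.6/1.35 = 36 < K2 = 439; K2/α21 = 439/0.596 = 737 > K1 = 48.6.
Since the inequalities point opposite ways, species 2 can invade but species 1 cannot.

species 2 excludes species 1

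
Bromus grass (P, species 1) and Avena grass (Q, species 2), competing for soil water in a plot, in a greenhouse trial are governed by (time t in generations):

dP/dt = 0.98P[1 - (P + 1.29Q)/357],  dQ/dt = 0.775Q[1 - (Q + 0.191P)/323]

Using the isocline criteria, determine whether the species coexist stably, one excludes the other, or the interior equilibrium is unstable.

species 2 excludes species 1

Compare the nullcline intercepts: K1/α12 = 357/1.29 = 277 < K2 = 323; K2/α21 = 323/0.191 = 1690 > K1 = 357.
Since the inequalities point opposite ways, species 2 can invade but species 1 cannot.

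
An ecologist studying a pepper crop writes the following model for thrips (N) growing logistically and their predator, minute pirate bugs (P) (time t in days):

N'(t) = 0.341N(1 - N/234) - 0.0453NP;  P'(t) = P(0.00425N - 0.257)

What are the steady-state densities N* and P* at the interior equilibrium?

N* ≈ 60.5, P* ≈ 5.58

From dP/dt = 0 with P > 0: 0.00425N* = 0.257, so N* = 60.5.
Substitute into dN/dt = 0: 0.341(1 - 60.5/234) = 0.0453P*.
The bracket is 0.742, giving P* = 0.253/0.0453 = 5.58.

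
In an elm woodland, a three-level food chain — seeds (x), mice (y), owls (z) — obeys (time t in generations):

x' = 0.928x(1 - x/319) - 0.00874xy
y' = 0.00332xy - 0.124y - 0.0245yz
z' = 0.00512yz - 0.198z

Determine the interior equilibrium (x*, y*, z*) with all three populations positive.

From dz/dt = 0: 0.00512y* = 0.198, so y* = 38.7.
From dx/dt = 0: 0.928(1 - x*/319) = 0.00874·38.7, giving x* = 319·(1 - 0.364) = 203.
From dy/dt = 0: 0.00332·203 - 0.124 = 0.0245z*, so z* = 0.549/0.0245 = 22.4.

x* ≈ 203, y* ≈ 38.7, z* ≈ 22.4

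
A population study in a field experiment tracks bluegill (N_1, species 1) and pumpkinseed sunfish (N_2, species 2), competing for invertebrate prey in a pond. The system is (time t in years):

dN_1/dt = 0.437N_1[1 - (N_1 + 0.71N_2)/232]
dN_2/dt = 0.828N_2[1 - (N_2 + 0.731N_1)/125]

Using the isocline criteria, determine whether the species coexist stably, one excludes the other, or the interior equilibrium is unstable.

Compare the nullcline intercepts: K1/α12 = 232/0.71 = 327 > K2 = 125; K2/α21 = 125/0.731 = 171 < K1 = 232.
Since the inequalities point opposite ways, species 1 can invade but species 2 cannot.

species 1 excludes species 2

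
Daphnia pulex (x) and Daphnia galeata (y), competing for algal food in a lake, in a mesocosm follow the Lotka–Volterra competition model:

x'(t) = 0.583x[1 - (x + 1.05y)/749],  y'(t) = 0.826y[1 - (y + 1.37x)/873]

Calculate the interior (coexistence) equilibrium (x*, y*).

x* ≈ 382, y* ≈ 349

Setting both brackets to zero gives the nullclines x + 1.05y = 749 and 1.37x + y = 873.
Substituting y = 873 - 1.37x into the first: x(1 - 1.05·1.37) = 749 - 1.05·873.
So x* = -168/-0.439 = 382, and then y* = 873 - 1.37·382 = 349.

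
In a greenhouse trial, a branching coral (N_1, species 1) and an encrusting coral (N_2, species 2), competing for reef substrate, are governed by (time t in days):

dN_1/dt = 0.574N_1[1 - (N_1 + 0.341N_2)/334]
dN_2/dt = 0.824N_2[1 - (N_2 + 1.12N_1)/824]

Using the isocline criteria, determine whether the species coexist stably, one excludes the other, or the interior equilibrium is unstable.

Compare the nullcline intercepts: K1/α12 = 334/0.341 = 979 > K2 = 824; K2/α21 = 824/1.12 = 736 > K1 = 334.
Since both inequalities hold, each species can invade when rare, so the interior equilibrium is stable.

stable coexistence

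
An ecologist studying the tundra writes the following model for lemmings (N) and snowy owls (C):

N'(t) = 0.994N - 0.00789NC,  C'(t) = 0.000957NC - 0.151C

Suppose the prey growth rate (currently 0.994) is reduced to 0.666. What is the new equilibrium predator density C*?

At the interior fixed point, setting dN/dt = 0 with N > 0 fixes C* = (prey growth rate)/(NC coefficient) — independent of the other coefficients.
With the change, C* = 0.666/0.00789 = 84.4; it falls from 126.

C* ≈ 84.4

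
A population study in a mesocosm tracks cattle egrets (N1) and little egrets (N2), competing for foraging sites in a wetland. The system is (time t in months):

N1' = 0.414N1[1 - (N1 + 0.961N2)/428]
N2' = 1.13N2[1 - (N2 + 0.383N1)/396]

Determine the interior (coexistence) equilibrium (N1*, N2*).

Setting both brackets to zero gives the nullclines N1 + 0.961N2 = 428 and 0.383N1 + N2 = 396.
Substituting N2 = 396 - 0.383N1 into the first: N1(1 - 0.961·0.383) = 428 - 0.961·396.
So N1* = 47.4/0.632 = 75.1, and then N2* = 396 - 0.383·75.1 = 367.

N1* ≈ 75.1, N2* ≈ 367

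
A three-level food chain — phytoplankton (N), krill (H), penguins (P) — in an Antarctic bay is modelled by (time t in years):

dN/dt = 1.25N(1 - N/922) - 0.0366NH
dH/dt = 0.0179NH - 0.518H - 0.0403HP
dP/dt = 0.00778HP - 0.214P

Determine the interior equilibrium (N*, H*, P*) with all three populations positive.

N* ≈ 179, H* ≈ 27.5, P* ≈ 66.8

From dP/dt = 0: 0.00778H* = 0.214, so H* = 27.5.
From dN/dt = 0: 1.25(1 - N*/922) = 0.0366·27.5, giving N* = 922·(1 - 0.805) = 179.
From dH/dt = 0: 0.0179·179 - 0.518 = 0.0403P*, so P* = 2.69/0.0403 = 66.8.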